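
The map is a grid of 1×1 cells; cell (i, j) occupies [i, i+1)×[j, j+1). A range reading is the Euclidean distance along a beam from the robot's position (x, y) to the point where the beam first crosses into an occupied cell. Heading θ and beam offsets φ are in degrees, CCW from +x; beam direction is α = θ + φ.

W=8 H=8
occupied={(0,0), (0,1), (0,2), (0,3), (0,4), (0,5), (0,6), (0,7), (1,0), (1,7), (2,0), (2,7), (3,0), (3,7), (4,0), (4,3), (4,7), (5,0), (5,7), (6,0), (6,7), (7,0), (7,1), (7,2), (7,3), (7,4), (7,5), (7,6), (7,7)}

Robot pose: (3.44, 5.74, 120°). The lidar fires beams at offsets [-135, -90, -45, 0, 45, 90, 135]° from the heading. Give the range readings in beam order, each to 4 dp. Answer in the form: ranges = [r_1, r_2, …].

beam 1: φ=-135°, α=345°
  cosα=0.9659 sinα=-0.2588 | (3,5) | tMaxX 0.5798 tMaxY 2.8591 | tΔX 1.0353 tΔY 3.8637
    t=0.5798 [x] (4,5)
    t=1.6150 [x] (5,5)
    t=2.6503 [x] (6,5)
    t=2.8591 [y] (6,4)
    t=3.6856 [x] (7,4) — stop
  → r_1 = 3.6856
beam 2: φ=-90°, α=30°
  cosα=0.8660 sinα=0.5000 | (3,5) | tMaxX 0.6466 tMaxY 0.5200 | tΔX 1.1547 tΔY 2.0000
    t=0.5200 [y] (3,6)
    t=0.6466 [x] (4,6)
    t=1.8013 [x] (5,6)
    t=2.5200 [y] (5,7) — stop
  → r_2 = 2.5200
beam 3: φ=-45°, α=75°
  cosα=0.2588 sinα=0.9659 | (3,5) | tMaxX 2.1637 tMaxY 0.2692 | tΔX 3.8637 tΔY 1.0353
    t=0.2692 [y] (3,6)
    t=1.3044 [y] (3,7) — stop
  → r_3 = 1.3044
beam 4: φ=0°, α=120°
  cosα=-0.5000 sinα=0.8660 | (3,5) | tMaxX 0.8800 tMaxY 0.3002 | tΔX 2.0000 tΔY 1.1547
    t=0.3002 [y] (3,6)
    t=0.8800 [x] (2,6)
    t=1.4549 [y] (2,7) — stop
  → r_4 = 1.4549
beam 5: φ=45°, α=165°
  cosα=-0.9659 sinα=0.2588 | (3,5) | tMaxX 0.4555 tMaxY 1.0046 | tΔX 1.0353 tΔY 3.8637
    t=0.4555 [x] (2,5)
    t=1.0046 [y] (2,6)
    t=1.4908 [x] (1,6)
    t=2.5261 [x] (0,6) — stop
  → r_5 = 2.5261
beam 6: φ=90°, α=210°
  cosα=-0.8660 sinα=-0.5000 | (3,5) | tMaxX 0.5081 tMaxY 1.4800 | tΔX 1.1547 tΔY 2.0000
    t=0.5081 [x] (2,5)
    t=1.4800 [y] (2,4)
    t=1.6628 [x] (1,4)
    t=2.8175 [x] (0,4) — stop
  → r_6 = 2.8175
beam 7: φ=135°, α=255°
  cosα=-0.2588 sinα=-0.9659 | (3,5) | tMaxX 1.7000 tMaxY 0.7661 | tΔX 3.8637 tΔY 1.0353
    t=0.7661 [y] (3,4)
    t=1.7000 [x] (2,4)
    t=1.8014 [y] (2,3)
    t=2.8367 [y] (2,2)
    t=3.8719 [y] (2,1)
    t=4.9072 [y] (2,0) — stop
  → r_7 = 4.9072

ranges = [3.6856, 2.5200, 1.3044, 1.4549, 2.5261, 2.8175, 4.9072]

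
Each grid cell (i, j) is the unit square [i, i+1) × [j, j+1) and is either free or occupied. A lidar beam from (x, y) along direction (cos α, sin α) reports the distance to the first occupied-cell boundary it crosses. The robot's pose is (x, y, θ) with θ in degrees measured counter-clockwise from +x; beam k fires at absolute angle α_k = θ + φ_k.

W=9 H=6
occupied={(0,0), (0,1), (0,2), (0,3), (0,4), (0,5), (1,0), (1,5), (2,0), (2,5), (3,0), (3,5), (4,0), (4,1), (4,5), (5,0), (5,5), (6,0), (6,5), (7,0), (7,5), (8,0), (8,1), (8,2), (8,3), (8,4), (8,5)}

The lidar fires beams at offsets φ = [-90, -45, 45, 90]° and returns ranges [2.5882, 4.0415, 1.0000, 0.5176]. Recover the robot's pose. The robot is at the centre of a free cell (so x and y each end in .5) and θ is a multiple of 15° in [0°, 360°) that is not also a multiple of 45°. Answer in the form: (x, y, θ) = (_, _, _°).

The pose lattice has 27·16 = 432 candidates. Test each by forward raycasting.
  (7.5, 2.5, 15°): beam 1 = 1.5529 ≠ 2.5882 ✗
  (6.5, 1.5, 30°): beam 1 = 0.5774 ≠ 2.5882 ✗
  (3.5, 4.5, 255°): beam 1 = 1.9319 ≠ 2.5882 ✗
  (5.5, 3.5, 150°): beam 1 = 1.7321 ≠ 2.5882 ✗
  …
  (5.5, 4.5, 345°): r_1=2.5882, r_2=4.0415, r_3=1.0000, r_4=0.5176 — all match ✓
Unique over the lattice → pose = (5.5, 4.5, 345°).

(x, y, θ) = (5.5, 4.5, 345°)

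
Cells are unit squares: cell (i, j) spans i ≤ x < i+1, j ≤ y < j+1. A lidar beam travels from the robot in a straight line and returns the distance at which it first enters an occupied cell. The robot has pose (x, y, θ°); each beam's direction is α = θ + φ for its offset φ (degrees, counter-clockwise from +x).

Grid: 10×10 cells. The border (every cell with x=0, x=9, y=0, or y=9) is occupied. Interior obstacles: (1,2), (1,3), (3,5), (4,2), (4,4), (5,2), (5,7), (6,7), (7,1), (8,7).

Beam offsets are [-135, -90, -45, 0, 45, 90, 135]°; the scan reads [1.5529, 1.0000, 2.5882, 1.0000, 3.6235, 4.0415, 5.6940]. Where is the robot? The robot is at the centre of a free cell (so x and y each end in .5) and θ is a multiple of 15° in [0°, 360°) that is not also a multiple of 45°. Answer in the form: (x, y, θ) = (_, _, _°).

(x, y, θ) = (7.5, 6.5, 150°)

Candidates: 54 free-cell centres × 16 headings = 864 poses. Raycast each; keep the one whose scan matches to 4 dp.
  (8.5, 8.5, 60°): beam 1 = 0.5176 ≠ 1.5529 ✗
  (2.5, 7.5, 330°): beam 2 = 3.0000 ≠ 1.0000 ✗
  (5.5, 3.5, 285°): beam 1 = 1.0000 ≠ 1.5529 ✗
  …
  (7.5, 6.5, 150°): r_1=1.5529, r_2=1.0000, r_3=2.5882, r_4=1.0000, r_5=3.6235, r_6=4.0415, r_7=5.6940 — all match ✓
Only this pose fits every beam.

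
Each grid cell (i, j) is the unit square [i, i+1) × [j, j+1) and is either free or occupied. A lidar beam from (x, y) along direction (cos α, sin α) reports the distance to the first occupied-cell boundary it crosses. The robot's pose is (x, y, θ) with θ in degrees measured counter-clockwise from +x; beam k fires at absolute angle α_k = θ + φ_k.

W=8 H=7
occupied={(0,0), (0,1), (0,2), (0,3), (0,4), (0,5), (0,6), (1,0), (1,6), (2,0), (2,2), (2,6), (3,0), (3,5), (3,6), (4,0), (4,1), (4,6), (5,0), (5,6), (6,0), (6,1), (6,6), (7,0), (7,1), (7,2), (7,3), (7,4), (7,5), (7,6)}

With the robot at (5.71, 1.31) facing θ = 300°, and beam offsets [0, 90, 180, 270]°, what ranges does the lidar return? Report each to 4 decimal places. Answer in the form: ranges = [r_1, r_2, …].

beam 1: φ=0°, α=300°
  d=(0.5000,-0.8660)  start (5,1)  tX=0.5800 tY=0.3580  stride 1/|dx|=2.0000 1/|dy|=1.1547
    cross y-line → (5,0), t=0.3580 (wall)
  → r_1 = 0.3580
beam 2: φ=90°, α=30°
  d=(0.8660,0.5000)  start (5,1)  tX=0.3349 tY=1.3800  stride 1/|dx|=1.1547 1/|dy|=2.0000
    cross x-line → (6,1), t=0.3349 (wall)
  → r_2 = 0.3349
beam 3: φ=180°, α=120°
  d=(-0.5000,0.8660)  start (5,1)  tX=1.4200 tY=0.7967  stride 1/|dx|=2.0000 1/|dy|=1.1547
    cross y-line → (5,2), t=0.7967
    cross x-line → (4,2), t=1.4200
    cross y-line → (4,3), t=1.9514
    cross y-line → (4,4), t=3.1061
    cross x-line → (3,4), t=3.4200
    cross y-line → (3,5), t=4.2608 (wall)
  → r_3 = 4.2608
beam 4: φ=270°, α=210°
  d=(-0.8660,-0.5000)  start (5,1)  tX=0.8198 tY=0.6200  stride 1/|dx|=1.1547 1/|dy|=2.0000
    cross y-line → (5,0), t=0.6200 (wall)
  → r_4 = 0.6200

ranges = [0.3580, 0.3349, 4.2608, 0.6200]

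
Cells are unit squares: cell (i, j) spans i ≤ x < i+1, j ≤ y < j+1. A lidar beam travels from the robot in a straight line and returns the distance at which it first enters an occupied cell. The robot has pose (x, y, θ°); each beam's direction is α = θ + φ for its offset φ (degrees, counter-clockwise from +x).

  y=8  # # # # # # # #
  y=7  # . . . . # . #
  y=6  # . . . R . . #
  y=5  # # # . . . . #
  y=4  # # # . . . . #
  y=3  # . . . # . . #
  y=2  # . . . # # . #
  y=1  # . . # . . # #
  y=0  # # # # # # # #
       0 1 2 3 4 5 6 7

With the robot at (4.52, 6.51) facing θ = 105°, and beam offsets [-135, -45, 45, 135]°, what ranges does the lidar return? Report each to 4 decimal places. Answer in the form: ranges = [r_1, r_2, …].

beam 1: φ=-135°, α=330°
  dir = (cos 330°, sin 330°) = (0.8660, -0.5000); from cell (4,6)
  next x-line at t=0.5543, next y-line at t=1.0200; Δt_x=1.1547, Δt_y=2.0000
    x: enter (5,6) at t=0.5543
    y: enter (5,5) at t=1.0200
    x: enter (6,5) at t=1.7090
    x: enter (7,5) at t=2.8637 ← occupied
  → r_1 = 2.8637
beam 2: φ=-45°, α=60°
  dir = (cos 60°, sin 60°) = (0.5000, 0.8660); from cell (4,6)
  next x-line at t=0.9600, next y-line at t=0.5658; Δt_x=2.0000, Δt_y=1.1547
    y: enter (4,7) at t=0.5658
    x: enter (5,7) at t=0.9600 ← occupied
  → r_2 = 0.9600
beam 3: φ=45°, α=150°
  dir = (cos 150°, sin 150°) = (-0.8660, 0.5000); from cell (4,6)
  next x-line at t=0.6004, next y-line at t=0.9800; Δt_x=1.1547, Δt_y=2.0000
    x: enter (3,6) at t=0.6004
    y: enter (3,7) at t=0.9800
    x: enter (2,7) at t=1.7551
    x: enter (1,7) at t=2.9098
    y: enter (1,8) at t=2.9800 ← occupied
  → r_3 = 2.9800
beam 4: φ=135°, α=240°
  dir = (cos 240°, sin 240°) = (-0.5000, -0.8660); from cell (4,6)
  next x-line at t=1.0400, next y-line at t=0.5889; Δt_x=2.0000, Δt_y=1.1547
    y: enter (4,5) at t=0.5889
    x: enter (3,5) at t=1.0400
    y: enter (3,4) at t=1.7436
    y: enter (3,3) at t=2.8983
    x: enter (2,3) at t=3.0400
    y: enter (2,2) at t=4.0530
    x: enter (1,2) at t=5.0400
    y: enter (1,1) at t=5.2077
    y: enter (1,0) at t=6.3624 ← occupied
  → r_4 = 6.3624

ranges = [2.8637, 0.9600, 2.9800, 6.3624]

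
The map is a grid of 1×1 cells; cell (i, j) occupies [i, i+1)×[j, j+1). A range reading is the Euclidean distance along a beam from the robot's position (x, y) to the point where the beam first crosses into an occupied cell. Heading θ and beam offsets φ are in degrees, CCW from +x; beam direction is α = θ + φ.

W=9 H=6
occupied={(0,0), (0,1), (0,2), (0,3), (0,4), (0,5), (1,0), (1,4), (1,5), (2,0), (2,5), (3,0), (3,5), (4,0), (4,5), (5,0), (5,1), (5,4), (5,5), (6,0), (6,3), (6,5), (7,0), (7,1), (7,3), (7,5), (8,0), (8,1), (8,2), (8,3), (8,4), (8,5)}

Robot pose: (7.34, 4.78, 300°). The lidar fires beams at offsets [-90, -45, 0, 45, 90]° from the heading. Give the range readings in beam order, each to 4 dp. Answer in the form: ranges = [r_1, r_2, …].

ranges = [1.5473, 0.8075, 0.9007, 0.6833, 0.4400]

beam 1: φ=-90°, α=210°
  cosα=-0.8660 sinα=-0.5000 | (7,4) | tMaxX 0.3926 tMaxY 1.5600 | tΔX 1.1547 tΔY 2.0000
    t=0.3926 [x] (6,4)
    t=1.5473 [x] (5,4) — stop
  → r_1 = 1.5473
beam 2: φ=-45°, α=255°
  cosα=-0.2588 sinα=-0.9659 | (7,4) | tMaxX 1.3137 tMaxY 0.8075 | tΔX 3.8637 tΔY 1.0353
    t=0.8075 [y] (7,3) — stop
  → r_2 = 0.8075
beam 3: φ=0°, α=300°
  cosα=0.5000 sinα=-0.8660 | (7,4) | tMaxX 1.3200 tMaxY 0.9007 | tΔX 2.0000 tΔY 1.1547
    t=0.9007 [y] (7,3) — stop
  → r_3 = 0.9007
beam 4: φ=45°, α=345°
  cosα=0.9659 sinα=-0.2588 | (7,4) | tMaxX 0.6833 tMaxY 3.0137 | tΔX 1.0353 tΔY 3.8637
    t=0.6833 [x] (8,4) — stop
  → r_4 = 0.6833
beam 5: φ=90°, α=30°
  cosα=0.8660 sinα=0.5000 | (7,4) | tMaxX 0.7621 tMaxY 0.4400 | tΔX 1.1547 tΔY 2.0000
    t=0.4400 [y] (7,5) — stop
  → r_5 = 0.4400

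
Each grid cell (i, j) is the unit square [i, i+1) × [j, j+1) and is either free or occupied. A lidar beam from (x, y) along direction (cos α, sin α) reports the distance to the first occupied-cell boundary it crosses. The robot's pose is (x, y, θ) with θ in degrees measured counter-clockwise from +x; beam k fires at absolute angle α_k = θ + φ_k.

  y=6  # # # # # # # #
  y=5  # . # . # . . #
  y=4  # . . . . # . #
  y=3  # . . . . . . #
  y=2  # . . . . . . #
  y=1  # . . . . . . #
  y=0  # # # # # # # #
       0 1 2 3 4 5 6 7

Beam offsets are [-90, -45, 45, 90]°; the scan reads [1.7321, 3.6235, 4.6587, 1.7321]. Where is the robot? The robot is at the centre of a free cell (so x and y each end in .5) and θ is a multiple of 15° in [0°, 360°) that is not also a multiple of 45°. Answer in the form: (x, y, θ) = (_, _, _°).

(x, y, θ) = (2.5, 4.5, 300°)

Candidates: 27 free-cell centres × 16 headings = 432 poses. Raycast each; keep the one whose scan matches to 4 dp.
  (1.5, 5.5, 120°): beam 1 = 0.5774 ≠ 1.7321 ✗
  (4.5, 4.5, 285°): beam 1 = 3.6235 ≠ 1.7321 ✗
  (5.5, 5.5, 75°): beam 1 = 1.5529 ≠ 1.7321 ✗
  …
  (2.5, 4.5, 300°): r_1=1.7321, r_2=3.6235, r_3=4.6587, r_4=1.7321 — all match ✓
Unique over the lattice → pose = (2.5, 4.5, 300°).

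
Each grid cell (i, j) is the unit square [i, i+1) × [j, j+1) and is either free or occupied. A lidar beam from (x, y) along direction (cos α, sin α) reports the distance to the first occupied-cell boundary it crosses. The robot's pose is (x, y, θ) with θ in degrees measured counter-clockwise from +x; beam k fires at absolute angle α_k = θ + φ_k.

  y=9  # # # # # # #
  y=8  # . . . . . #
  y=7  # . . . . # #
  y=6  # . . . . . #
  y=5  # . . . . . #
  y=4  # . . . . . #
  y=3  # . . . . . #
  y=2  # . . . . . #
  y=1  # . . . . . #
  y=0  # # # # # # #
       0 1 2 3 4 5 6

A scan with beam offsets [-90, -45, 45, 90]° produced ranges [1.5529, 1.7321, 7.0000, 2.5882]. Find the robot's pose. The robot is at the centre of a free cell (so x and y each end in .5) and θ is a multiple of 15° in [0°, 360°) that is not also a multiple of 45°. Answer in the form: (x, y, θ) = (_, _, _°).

Candidates: 39 free-cell centres × 16 headings = 624 poses. Raycast each; keep the one whose scan matches to 4 dp.
  (3.5, 4.5, 345°): beam 1 = 3.6235 ≠ 1.5529 ✗
  (1.5, 3.5, 60°): beam 1 = 5.0000 ≠ 1.5529 ✗
  (5.5, 8.5, 120°): beam 1 = 0.5774 ≠ 1.5529 ✗
  (4.5, 5.5, 75°): beam 3 = 4.0415 ≠ 7.0000 ✗
  …
  (2.5, 8.5, 255°): r_1=1.5529, r_2=1.7321, r_3=7.0000, r_4=2.5882 — all match ✓
Unique over the lattice → pose = (2.5, 8.5, 255°).

(x, y, θ) = (2.5, 8.5, 255°)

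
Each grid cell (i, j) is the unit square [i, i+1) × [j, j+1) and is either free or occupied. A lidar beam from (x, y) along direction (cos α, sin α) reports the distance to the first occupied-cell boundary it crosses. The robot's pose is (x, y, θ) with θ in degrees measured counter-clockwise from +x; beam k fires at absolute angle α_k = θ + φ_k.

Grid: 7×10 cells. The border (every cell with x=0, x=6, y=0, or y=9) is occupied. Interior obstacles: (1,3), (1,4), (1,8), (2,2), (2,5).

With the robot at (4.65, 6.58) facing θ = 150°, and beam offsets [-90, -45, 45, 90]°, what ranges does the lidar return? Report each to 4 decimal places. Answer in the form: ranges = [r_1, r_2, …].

ranges = [2.7000, 2.5054, 2.2409, 4.1338]

beam 1: φ=-90°, α=60°
  d=(0.5000,0.8660)  start (4,6)  tX=0.7000 tY=0.4850  stride 1/|dx|=2.0000 1/|dy|=1.1547
    cross y-line → (4,7), t=0.4850
    cross x-line → (5,7), t=0.7000
    cross y-line → (5,8), t=1.6397
    cross x-line → (6,8), t=2.7000 (wall)
  → r_1 = 2.7000
beam 2: φ=-45°, α=105°
  d=(-0.2588,0.9659)  start (4,6)  tX=2.5114 tY=0.4348  stride 1/|dx|=3.8637 1/|dy|=1.0353
    cross y-line → (4,7), t=0.4348
    cross y-line → (4,8), t=1.4701
    cross y-line → (4,9), t=2.5054 (wall)
  → r_2 = 2.5054
beam 3: φ=45°, α=195°
  d=(-0.9659,-0.2588)  start (4,6)  tX=0.6729 tY=2.2409  stride 1/|dx|=1.0353 1/|dy|=3.8637
    cross x-line → (3,6), t=0.6729
    cross x-line → (2,6), t=1.7082
    cross y-line → (2,5), t=2.2409 (wall)
  → r_3 = 2.2409
beam 4: φ=90°, α=240°
  d=(-0.5000,-0.8660)  start (4,6)  tX=1.3000 tY=0.6697  stride 1/|dx|=2.0000 1/|dy|=1.1547
    cross y-line → (4,5), t=0.6697
    cross x-line → (3,5), t=1.3000
    cross y-line → (3,4), t=1.8244
    cross y-line → (3,3), t=2.9791
    cross x-line → (2,3), t=3.3000
    cross y-line → (2,2), t=4.1338 (wall)
  → r_4 = 4.1338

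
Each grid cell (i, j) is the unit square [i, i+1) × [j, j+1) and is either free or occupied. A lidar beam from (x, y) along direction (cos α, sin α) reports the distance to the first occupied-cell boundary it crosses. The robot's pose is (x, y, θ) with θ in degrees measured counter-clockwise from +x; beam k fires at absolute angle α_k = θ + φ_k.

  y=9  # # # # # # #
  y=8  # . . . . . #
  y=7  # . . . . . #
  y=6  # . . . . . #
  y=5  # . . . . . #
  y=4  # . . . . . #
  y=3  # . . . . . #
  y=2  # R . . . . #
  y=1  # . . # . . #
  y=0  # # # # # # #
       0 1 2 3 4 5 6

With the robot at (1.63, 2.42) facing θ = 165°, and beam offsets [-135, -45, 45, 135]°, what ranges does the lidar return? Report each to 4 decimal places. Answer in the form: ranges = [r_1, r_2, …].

ranges = [5.0460, 1.2600, 0.7275, 1.6397]

beam 1: φ=-135°, α=30°
  dir = (cos 30°, sin 30°) = (0.8660, 0.5000); from cell (1,2)
  next x-line at t=0.4272, next y-line at t=1.1600; Δt_x=1.1547, Δt_y=2.0000
    x: enter (2,2) at t=0.4272
    y: enter (2,3) at t=1.1600
    x: enter (3,3) at t=1.5819
    x: enter (4,3) at t=2.7366
    y: enter (4,4) at t=3.1600
    x: enter (5,4) at t=3.8913
    x: enter (6,4) at t=5.0460 ← occupied
  → r_1 = 5.0460
beam 2: φ=-45°, α=120°
  dir = (cos 120°, sin 120°) = (-0.5000, 0.8660); from cell (1,2)
  next x-line at t=1.2600, next y-line at t=0.6697; Δt_x=2.0000, Δt_y=1.1547
    y: enter (1,3) at t=0.6697
    x: enter (0,3) at t=1.2600 ← occupied
  → r_2 = 1.2600
beam 3: φ=45°, α=210°
  dir = (cos 210°, sin 210°) = (-0.8660, -0.5000); from cell (1,2)
  next x-line at t=0.7275, next y-line at t=0.8400; Δt_x=1.1547, Δt_y=2.0000
    x: enter (0,2) at t=0.7275 ← occupied
  → r_3 = 0.7275
beam 4: φ=135°, α=300°
  dir = (cos 300°, sin 300°) = (0.5000, -0.8660); from cell (1,2)
  next x-line at t=0.7400, next y-line at t=0.4850; Δt_x=2.0000, Δt_y=1.1547
    y: enter (1,1) at t=0.4850
    x: enter (2,1) at t=0.7400
    y: enter (2,0) at t=1.6397 ← occupied
  → r_4 = 1.6397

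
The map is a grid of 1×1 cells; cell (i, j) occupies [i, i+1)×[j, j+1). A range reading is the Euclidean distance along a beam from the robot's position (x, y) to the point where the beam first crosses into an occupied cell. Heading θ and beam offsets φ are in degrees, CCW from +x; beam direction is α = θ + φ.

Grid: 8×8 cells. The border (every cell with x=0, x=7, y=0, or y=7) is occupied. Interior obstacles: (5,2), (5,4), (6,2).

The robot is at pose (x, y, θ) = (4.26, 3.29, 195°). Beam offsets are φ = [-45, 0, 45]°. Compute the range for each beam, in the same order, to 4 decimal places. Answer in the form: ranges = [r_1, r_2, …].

ranges = [3.7643, 3.3750, 2.6443]

beam 1: φ=-45°, α=150°
  dir = (cos 150°, sin 150°) = (-0.8660, 0.5000); from cell (4,3)
  next x-line at t=0.3002, next y-line at t=1.4200; Δt_x=1.1547, Δt_y=2.0000
    x: enter (3,3) at t=0.3002
    y: enter (3,4) at t=1.4200
    x: enter (2,4) at t=1.4549
    x: enter (1,4) at t=2.6096
    y: enter (1,5) at t=3.4200
    x: enter (0,5) at t=3.7643 ← occupied
  → r_1 = 3.7643
beam 2: φ=0°, α=195°
  dir = (cos 195°, sin 195°) = (-0.9659, -0.2588); from cell (4,3)
  next x-line at t=0.2692, next y-line at t=1.1205; Δt_x=1.0353, Δt_y=3.8637
    x: enter (3,3) at t=0.2692
    y: enter (3,2) at t=1.1205
    x: enter (2,2) at t=1.3044
    x: enter (1,2) at t=2.3397
    x: enter (0,2) at t=3.3750 ← occupied
  → r_2 = 3.3750
beam 3: φ=45°, α=240°
  dir = (cos 240°, sin 240°) = (-0.5000, -0.8660); from cell (4,3)
  next x-line at t=0.5200, next y-line at t=0.3349; Δt_x=2.0000, Δt_y=1.1547
    y: enter (4,2) at t=0.3349
    x: enter (3,2) at t=0.5200
    y: enter (3,1) at t=1.4896
    x: enter (2,1) at t=2.5200
    y: enter (2,0) at t=2.6443 ← occupied
  → r_3 = 2.6443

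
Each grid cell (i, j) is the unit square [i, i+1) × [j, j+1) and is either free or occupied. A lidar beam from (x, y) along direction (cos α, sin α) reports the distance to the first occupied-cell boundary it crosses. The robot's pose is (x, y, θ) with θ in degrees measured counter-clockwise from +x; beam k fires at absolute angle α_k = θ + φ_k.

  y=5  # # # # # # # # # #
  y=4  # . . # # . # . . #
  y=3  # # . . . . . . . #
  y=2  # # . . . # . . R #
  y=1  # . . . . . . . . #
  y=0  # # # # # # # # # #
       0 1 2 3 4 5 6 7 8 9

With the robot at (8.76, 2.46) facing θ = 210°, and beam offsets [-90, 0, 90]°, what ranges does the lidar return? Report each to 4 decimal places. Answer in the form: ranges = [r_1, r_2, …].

beam 1: φ=-90°, α=120°
  dir = (cos 120°, sin 120°) = (-0.5000, 0.8660); from cell (8,2)
  next x-line at t=1.5200, next y-line at t=0.6235; Δt_x=2.0000, Δt_y=1.1547
    y: enter (8,3) at t=0.6235
    x: enter (7,3) at t=1.5200
    y: enter (7,4) at t=1.7782
    y: enter (7,5) at t=2.9329 ← occupied
  → r_1 = 2.9329
beam 2: φ=0°, α=210°
  dir = (cos 210°, sin 210°) = (-0.8660, -0.5000); from cell (8,2)
  next x-line at t=0.8776, next y-line at t=0.9200; Δt_x=1.1547, Δt_y=2.0000
    x: enter (7,2) at t=0.8776
    y: enter (7,1) at t=0.9200
    x: enter (6,1) at t=2.0323
    y: enter (6,0) at t=2.9200 ← occupied
  → r_2 = 2.9200
beam 3: φ=90°, α=300°
  dir = (cos 300°, sin 300°) = (0.5000, -0.8660); from cell (8,2)
  next x-line at t=0.4800, next y-line at t=0.5312; Δt_x=2.0000, Δt_y=1.1547
    x: enter (9,2) at t=0.4800 ← occupied
  → r_3 = 0.4800

ranges = [2.9329, 2.9200, 0.4800]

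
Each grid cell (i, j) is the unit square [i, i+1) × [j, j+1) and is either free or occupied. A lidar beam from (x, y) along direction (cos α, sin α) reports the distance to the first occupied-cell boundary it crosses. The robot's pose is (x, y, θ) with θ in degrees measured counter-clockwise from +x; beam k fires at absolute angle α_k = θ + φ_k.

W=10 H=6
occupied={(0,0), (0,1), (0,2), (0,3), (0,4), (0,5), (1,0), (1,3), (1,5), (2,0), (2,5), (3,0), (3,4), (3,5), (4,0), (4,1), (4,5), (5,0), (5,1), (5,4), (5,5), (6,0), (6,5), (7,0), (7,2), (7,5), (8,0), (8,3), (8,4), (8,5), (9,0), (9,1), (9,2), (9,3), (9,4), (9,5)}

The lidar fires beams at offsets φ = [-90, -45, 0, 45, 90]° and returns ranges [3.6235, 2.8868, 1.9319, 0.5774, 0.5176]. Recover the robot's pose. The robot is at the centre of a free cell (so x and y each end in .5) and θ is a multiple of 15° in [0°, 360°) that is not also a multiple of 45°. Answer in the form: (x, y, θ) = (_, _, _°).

(x, y, θ) = (3.5, 1.5, 195°)

The pose lattice has 24·16 = 384 candidates. Test each by forward raycasting.
  (2.5, 3.5, 60°): beam 1 = 3.0000 ≠ 3.6235 ✗
  (7.5, 3.5, 255°): beam 1 = 1.9319 ≠ 3.6235 ✗
  (2.5, 4.5, 330°): beam 1 = 1.0000 ≠ 3.6235 ✗
  (4.5, 2.5, 195°): beam 1 = 1.9319 ≠ 3.6235 ✗
  …
  (3.5, 1.5, 195°): r_1=3.6235, r_2=2.8868, r_3=1.9319, r_4=0.5774, r_5=0.5176 — all match ✓
Unique over the lattice → pose = (3.5, 1.5, 195°).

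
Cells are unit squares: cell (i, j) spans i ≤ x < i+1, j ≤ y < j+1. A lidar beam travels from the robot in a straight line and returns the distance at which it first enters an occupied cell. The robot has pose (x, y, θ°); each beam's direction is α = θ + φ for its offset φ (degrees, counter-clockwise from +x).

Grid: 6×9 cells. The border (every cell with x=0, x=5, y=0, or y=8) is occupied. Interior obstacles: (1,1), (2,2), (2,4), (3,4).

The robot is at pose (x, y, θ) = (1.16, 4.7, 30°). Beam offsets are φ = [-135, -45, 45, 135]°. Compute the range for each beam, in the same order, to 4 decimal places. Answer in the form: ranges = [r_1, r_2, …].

beam 1: φ=-135°, α=255°
  d=(-0.2588,-0.9659)  start (1,4)  tX=0.6182 tY=0.7247  stride 1/|dx|=3.8637 1/|dy|=1.0353
    cross x-line → (0,4), t=0.6182 (wall)
  → r_1 = 0.6182
beam 2: φ=-45°, α=345°
  d=(0.9659,-0.2588)  start (1,4)  tX=0.8696 tY=2.7046  stride 1/|dx|=1.0353 1/|dy|=3.8637
    cross x-line → (2,4), t=0.8696 (wall)
  → r_2 = 0.8696
beam 3: φ=45°, α=75°
  d=(0.2588,0.9659)  start (1,4)  tX=3.2455 tY=0.3106  stride 1/|dx|=3.8637 1/|dy|=1.0353
    cross y-line → (1,5), t=0.3106
    cross y-line → (1,6), t=1.3459
    cross y-line → (1,7), t=2.3811
    cross x-line → (2,7), t=3.2455
    cross y-line → (2,8), t=3.4164 (wall)
  → r_3 = 3.4164
beam 4: φ=135°, α=165°
  d=(-0.9659,0.2588)  start (1,4)  tX=0.1656 tY=1.1591  stride 1/|dx|=1.0353 1/|dy|=3.8637
    cross x-line → (0,4), t=0.1656 (wall)
  → r_4 = 0.1656

ranges = [0.6182, 0.8696, 3.4164, 0.1656]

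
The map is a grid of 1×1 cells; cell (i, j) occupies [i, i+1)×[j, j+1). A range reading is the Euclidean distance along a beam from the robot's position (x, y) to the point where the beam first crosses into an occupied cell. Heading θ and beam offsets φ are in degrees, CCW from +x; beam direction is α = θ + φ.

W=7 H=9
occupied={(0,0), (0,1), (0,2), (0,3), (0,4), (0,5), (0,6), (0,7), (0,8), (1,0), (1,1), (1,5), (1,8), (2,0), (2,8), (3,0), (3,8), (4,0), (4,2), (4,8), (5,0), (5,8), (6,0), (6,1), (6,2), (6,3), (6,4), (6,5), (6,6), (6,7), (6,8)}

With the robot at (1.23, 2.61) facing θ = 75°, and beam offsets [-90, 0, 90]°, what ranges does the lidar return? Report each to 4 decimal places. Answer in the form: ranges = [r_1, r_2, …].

beam 1: φ=-90°, α=345°
  direction (0.9659, -0.2588); cell (1,2); t to first gridline: x 0.7972, y 2.3569 (then +1.0353 / +3.8637)
    (2,2) via x @ 0.7972
    (3,2) via x @ 1.8324
    (3,1) via y @ 2.3569
    (4,1) via x @ 2.8677
    (5,1) via x @ 3.9030
    (6,1) via x @ 4.9383  # hit
  → r_1 = 4.9383
beam 2: φ=0°, α=75°
  direction (0.2588, 0.9659); cell (1,2); t to first gridline: x 2.9751, y 0.4038 (then +3.8637 / +1.0353)
    (1,3) via y @ 0.4038
    (1,4) via y @ 1.4390
    (1,5) via y @ 2.4743  # hit
  → r_2 = 2.4743
beam 3: φ=90°, α=165°
  direction (-0.9659, 0.2588); cell (1,2); t to first gridline: x 0.2381, y 1.5068 (then +1.0353 / +3.8637)
    (0,2) via x @ 0.2381  # hit
  → r_3 = 0.2381

ranges = [4.9383, 2.4743, 0.2381]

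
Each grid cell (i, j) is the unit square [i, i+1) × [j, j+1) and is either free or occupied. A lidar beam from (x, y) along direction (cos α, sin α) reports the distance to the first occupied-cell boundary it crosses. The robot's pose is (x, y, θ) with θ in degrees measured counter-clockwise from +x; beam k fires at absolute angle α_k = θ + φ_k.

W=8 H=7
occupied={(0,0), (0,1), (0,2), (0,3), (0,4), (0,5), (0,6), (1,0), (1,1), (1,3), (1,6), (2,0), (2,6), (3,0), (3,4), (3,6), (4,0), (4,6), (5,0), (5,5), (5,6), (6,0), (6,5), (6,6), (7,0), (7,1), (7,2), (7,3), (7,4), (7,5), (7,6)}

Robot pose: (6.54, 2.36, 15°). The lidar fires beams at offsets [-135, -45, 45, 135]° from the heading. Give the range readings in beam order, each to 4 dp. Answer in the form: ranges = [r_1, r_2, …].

beam 1: φ=-135°, α=240°
  dir = (cos 240°, sin 240°) = (-0.5000, -0.8660); from cell (6,2)
  next x-line at t=1.0800, next y-line at t=0.4157; Δt_x=2.0000, Δt_y=1.1547
    y: enter (6,1) at t=0.4157
    x: enter (5,1) at t=1.0800
    y: enter (5,0) at t=1.5704 ← occupied
  → r_1 = 1.5704
beam 2: φ=-45°, α=330°
  dir = (cos 330°, sin 330°) = (0.8660, -0.5000); from cell (6,2)
  next x-line at t=0.5312, next y-line at t=0.7200; Δt_x=1.1547, Δt_y=2.0000
    x: enter (7,2) at t=0.5312 ← occupied
  → r_2 = 0.5312
beam 3: φ=45°, α=60°
  dir = (cos 60°, sin 60°) = (0.5000, 0.8660); from cell (6,2)
  next x-line at t=0.9200, next y-line at t=0.7390; Δt_x=2.0000, Δt_y=1.1547
    y: enter (6,3) at t=0.7390
    x: enter (7,3) at t=0.9200 ← occupied
  → r_3 = 0.9200
beam 4: φ=135°, α=150°
  dir = (cos 150°, sin 150°) = (-0.8660, 0.5000); from cell (6,2)
  next x-line at t=0.6235, next y-line at t=1.2800; Δt_x=1.1547, Δt_y=2.0000
    x: enter (5,2) at t=0.6235
    y: enter (5,3) at t=1.2800
    x: enter (4,3) at t=1.7782
    x: enter (3,3) at t=2.9329
    y: enter (3,4) at t=3.2800 ← occupied
  → r_4 = 3.2800

ranges = [1.5704, 0.5312, 0.9200, 3.2800]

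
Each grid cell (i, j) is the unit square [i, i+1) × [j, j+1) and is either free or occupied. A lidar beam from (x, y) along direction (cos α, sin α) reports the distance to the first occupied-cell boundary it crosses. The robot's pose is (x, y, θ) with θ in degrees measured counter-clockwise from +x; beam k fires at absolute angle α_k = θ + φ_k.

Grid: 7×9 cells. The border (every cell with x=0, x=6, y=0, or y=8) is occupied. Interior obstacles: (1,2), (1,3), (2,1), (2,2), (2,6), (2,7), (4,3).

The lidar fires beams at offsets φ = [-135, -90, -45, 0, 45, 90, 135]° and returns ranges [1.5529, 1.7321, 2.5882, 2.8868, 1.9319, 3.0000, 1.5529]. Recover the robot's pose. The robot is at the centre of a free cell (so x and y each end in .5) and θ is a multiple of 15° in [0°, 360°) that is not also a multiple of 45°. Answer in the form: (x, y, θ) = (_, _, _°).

(x, y, θ) = (4.5, 5.5, 120°)

Candidates: 28 free-cell centres × 16 headings = 448 poses. Raycast each; keep the one whose scan matches to 4 dp.
  (2.5, 3.5, 165°): beam 1 = 4.0415 ≠ 1.5529 ✗
  (5.5, 7.5, 285°): beam 1 = 1.0000 ≠ 1.5529 ✗
  (5.5, 1.5, 60°): beam 1 = 0.5176 ≠ 1.5529 ✗
  (5.5, 2.5, 240°): beam 1 = 5.6940 ≠ 1.5529 ✗
  (3.5, 3.5, 60°): beam 1 = 2.5882 ≠ 1.5529 ✗
  …
  (4.5, 5.5, 120°): r_1=1.5529, r_2=1.7321, r_3=2.5882, r_4=2.8868, r_5=1.9319, r_6=3.0000, r_7=1.5529 — all match ✓
Unique over the lattice → pose = (4.5, 5.5, 120°).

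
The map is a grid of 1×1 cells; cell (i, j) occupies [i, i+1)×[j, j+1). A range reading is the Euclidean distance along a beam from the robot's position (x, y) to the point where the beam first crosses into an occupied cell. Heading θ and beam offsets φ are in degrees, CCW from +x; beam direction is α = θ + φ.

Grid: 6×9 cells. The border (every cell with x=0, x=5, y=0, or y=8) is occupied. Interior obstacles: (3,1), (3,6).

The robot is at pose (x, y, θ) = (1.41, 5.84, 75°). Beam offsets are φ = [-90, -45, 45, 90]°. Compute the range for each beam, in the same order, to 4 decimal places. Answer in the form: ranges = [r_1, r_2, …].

beam 1: φ=-90°, α=345°
  dir = (cos 345°, sin 345°) = (0.9659, -0.2588); from cell (1,5)
  next x-line at t=0.6108, next y-line at t=3.2455; Δt_x=1.0353, Δt_y=3.8637
    x: enter (2,5) at t=0.6108
    x: enter (3,5) at t=1.6461
    x: enter (4,5) at t=2.6814
    y: enter (4,4) at t=3.2455
    x: enter (5,4) at t=3.7166 ← occupied
  → r_1 = 3.7166
beam 2: φ=-45°, α=30°
  dir = (cos 30°, sin 30°) = (0.8660, 0.5000); from cell (1,5)
  next x-line at t=0.6813, next y-line at t=0.3200; Δt_x=1.1547, Δt_y=2.0000
    y: enter (1,6) at t=0.3200
    x: enter (2,6) at t=0.6813
    x: enter (3,6) at t=1.8360 ← occupied
  → r_2 = 1.8360
beam 3: φ=45°, α=120°
  dir = (cos 120°, sin 120°) = (-0.5000, 0.8660); from cell (1,5)
  next x-line at t=0.8200, next y-line at t=0.1848; Δt_x=2.0000, Δt_y=1.1547
    y: enter (1,6) at t=0.1848
    x: enter (0,6) at t=0.8200 ← occupied
  → r_3 = 0.8200
beam 4: φ=90°, α=165°
  dir = (cos 165°, sin 165°) = (-0.9659, 0.2588); from cell (1,5)
  next x-line at t=0.4245, next y-line at t=0.6182; Δt_x=1.0353, Δt_y=3.8637
    x: enter (0,5) at t=0.4245 ← occupied
  → r_4 = 0.4245

ranges = [3.7166, 1.8360, 0.8200, 0.4245]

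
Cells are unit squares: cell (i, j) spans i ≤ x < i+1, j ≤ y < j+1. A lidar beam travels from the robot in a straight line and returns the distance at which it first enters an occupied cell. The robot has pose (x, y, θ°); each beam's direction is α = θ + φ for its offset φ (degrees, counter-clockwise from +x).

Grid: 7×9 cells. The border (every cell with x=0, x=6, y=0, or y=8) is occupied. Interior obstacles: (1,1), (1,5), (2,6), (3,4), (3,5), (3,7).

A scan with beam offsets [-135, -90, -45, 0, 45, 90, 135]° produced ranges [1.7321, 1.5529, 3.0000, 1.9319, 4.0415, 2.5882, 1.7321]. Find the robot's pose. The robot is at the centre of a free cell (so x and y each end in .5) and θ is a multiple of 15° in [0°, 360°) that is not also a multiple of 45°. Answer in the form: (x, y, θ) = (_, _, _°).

The pose lattice has 29·16 = 464 candidates. Test each by forward raycasting.
  (5.5, 7.5, 30°): beam 1 = 6.7293 ≠ 1.7321 ✗
  (3.5, 6.5, 150°): beam 1 = 2.5882 ≠ 1.7321 ✗
  (2.5, 2.5, 15°): beam 1 = 1.0000 ≠ 1.7321 ✗
  …
  (4.5, 2.5, 105°): r_1=1.7321, r_2=1.5529, r_3=3.0000, r_4=1.9319, r_5=4.0415, r_6=2.5882, r_7=1.7321 — all match ✓
No second candidate reproduces the full scan.

(x, y, θ) = (4.5, 2.5, 105°)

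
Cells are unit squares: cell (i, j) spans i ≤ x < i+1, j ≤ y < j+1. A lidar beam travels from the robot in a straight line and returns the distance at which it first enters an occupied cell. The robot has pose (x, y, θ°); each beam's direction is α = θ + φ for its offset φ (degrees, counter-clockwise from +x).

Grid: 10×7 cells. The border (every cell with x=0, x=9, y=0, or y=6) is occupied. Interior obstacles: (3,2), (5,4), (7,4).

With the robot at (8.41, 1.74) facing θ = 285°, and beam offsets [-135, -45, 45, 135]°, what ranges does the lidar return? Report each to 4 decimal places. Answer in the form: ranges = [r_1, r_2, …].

ranges = [8.5200, 0.8545, 0.6813, 1.1800]

beam 1: φ=-135°, α=150°
  cosα=-0.8660 sinα=0.5000 | (8,1) | tMaxX 0.4734 tMaxY 0.5200 | tΔX 1.1547 tΔY 2.0000
    t=0.4734 [x] (7,1)
    t=0.5200 [y] (7,2)
    t=1.6281 [x] (6,2)
    t=2.5200 [y] (6,3)
    t=2.7828 [x] (5,3)
    t=3.9375 [x] (4,3)
    t=4.5200 [y] (4,4)
    t=5.0922 [x] (3,4)
    t=6.2469 [x] (2,4)
    t=6.5200 [y] (2,5)
    t=7.4016 [x] (1,5)
    t=8.5200 [y] (1,6) — stop
  → r_1 = 8.5200
beam 2: φ=-45°, α=240°
  cosα=-0.5000 sinα=-0.8660 | (8,1) | tMaxX 0.8200 tMaxY 0.8545 | tΔX 2.0000 tΔY 1.1547
    t=0.8200 [x] (7,1)
    t=0.8545 [y] (7,0) — stop
  → r_2 = 0.8545
beam 3: φ=45°, α=330°
  cosα=0.8660 sinα=-0.5000 | (8,1) | tMaxX 0.6813 tMaxY 1.4800 | tΔX 1.1547 tΔY 2.0000
    t=0.6813 [x] (9,1) — stop
  → r_3 = 0.6813
beam 4: φ=135°, α=60°
  cosα=0.5000 sinα=0.8660 | (8,1) | tMaxX 1.1800 tMaxY 0.3002 | tΔX 2.0000 tΔY 1.1547
    t=0.3002 [y] (8,2)
    t=1.1800 [x] (9,2) — stop
  → r_4 = 1.1800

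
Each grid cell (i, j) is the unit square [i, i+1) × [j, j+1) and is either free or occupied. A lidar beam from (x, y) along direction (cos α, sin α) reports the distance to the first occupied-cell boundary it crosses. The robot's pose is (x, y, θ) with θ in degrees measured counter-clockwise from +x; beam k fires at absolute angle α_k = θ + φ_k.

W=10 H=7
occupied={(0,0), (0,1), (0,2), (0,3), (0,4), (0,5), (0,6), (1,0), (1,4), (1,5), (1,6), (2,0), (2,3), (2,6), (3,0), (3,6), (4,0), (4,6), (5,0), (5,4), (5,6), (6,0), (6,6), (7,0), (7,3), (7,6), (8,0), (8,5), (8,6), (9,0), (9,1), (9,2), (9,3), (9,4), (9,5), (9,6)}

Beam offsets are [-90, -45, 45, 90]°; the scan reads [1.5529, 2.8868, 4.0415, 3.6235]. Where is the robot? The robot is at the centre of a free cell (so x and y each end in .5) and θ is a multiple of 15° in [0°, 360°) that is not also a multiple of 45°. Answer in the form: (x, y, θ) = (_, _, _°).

Candidates: 34 free-cell centres × 16 headings = 544 poses. Raycast each; keep the one whose scan matches to 4 dp.
  (8.5, 3.5, 30°): beam 1 = 1.0000 ≠ 1.5529 ✗
  (1.5, 2.5, 120°): beam 1 = 1.0000 ≠ 1.5529 ✗
  (3.5, 5.5, 195°): beam 1 = 0.5176 ≠ 1.5529 ✗
  (4.5, 2.5, 240°): beam 1 = 1.7321 ≠ 1.5529 ✗
  …
  (4.5, 4.5, 195°): r_1=1.5529, r_2=2.8868, r_3=4.0415, r_4=3.6235 — all match ✓
Unique over the lattice → pose = (4.5, 4.5, 195°).

(x, y, θ) = (4.5, 4.5, 195°)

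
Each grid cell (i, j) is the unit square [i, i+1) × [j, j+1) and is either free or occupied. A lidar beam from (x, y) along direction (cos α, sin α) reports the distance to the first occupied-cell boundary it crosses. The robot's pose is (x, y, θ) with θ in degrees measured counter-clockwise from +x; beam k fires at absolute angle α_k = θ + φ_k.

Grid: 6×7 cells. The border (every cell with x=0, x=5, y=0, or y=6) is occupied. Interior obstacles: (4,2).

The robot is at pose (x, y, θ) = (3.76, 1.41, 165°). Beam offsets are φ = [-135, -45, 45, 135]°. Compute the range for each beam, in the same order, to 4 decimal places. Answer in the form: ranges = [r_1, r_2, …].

ranges = [1.1800, 5.3001, 0.8200, 0.4734]

beam 1: φ=-135°, α=30°
  direction (0.8660, 0.5000); cell (3,1); t to first gridline: x 0.2771, y 1.1800 (then +1.1547 / +2.0000)
    (4,1) via x @ 0.2771
    (4,2) via y @ 1.1800  # hit
  → r_1 = 1.1800
beam 2: φ=-45°, α=120°
  direction (-0.5000, 0.8660); cell (3,1); t to first gridline: x 1.5200, y 0.6813 (then +2.0000 / +1.1547)
    (3,2) via y @ 0.6813
    (2,2) via x @ 1.5200
    (2,3) via y @ 1.8360
    (2,4) via y @ 2.9907
    (1,4) via x @ 3.5200
    (1,5) via y @ 4.1454
    (1,6) via y @ 5.3001  # hit
  → r_2 = 5.3001
beam 3: φ=45°, α=210°
  direction (-0.8660, -0.5000); cell (3,1); t to first gridline: x 0.8776, y 0.8200 (then +1.1547 / +2.0000)
    (3,0) via y @ 0.8200  # hit
  → r_3 = 0.8200
beam 4: φ=135°, α=300°
  direction (0.5000, -0.8660); cell (3,1); t to first gridline: x 0.4800, y 0.4734 (then +2.0000 / +1.1547)
    (3,0) via y @ 0.4734  # hit
  → r_4 = 0.4734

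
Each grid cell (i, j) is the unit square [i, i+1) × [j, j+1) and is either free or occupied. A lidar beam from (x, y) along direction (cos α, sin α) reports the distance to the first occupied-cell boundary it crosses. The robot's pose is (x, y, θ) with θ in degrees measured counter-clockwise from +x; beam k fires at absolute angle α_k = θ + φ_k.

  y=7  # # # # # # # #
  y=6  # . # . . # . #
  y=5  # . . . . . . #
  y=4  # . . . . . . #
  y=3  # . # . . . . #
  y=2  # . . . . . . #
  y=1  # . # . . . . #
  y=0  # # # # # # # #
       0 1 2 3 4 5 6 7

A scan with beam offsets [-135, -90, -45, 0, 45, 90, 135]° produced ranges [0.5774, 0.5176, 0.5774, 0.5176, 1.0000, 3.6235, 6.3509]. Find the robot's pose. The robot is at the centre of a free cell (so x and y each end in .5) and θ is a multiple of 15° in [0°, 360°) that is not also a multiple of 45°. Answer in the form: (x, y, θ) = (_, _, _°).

The pose lattice has 32·16 = 512 candidates. Test each by forward raycasting.
  (3.5, 1.5, 330°): beam 1 = 0.5176 ≠ 0.5774 ✗
  (1.5, 3.5, 240°): beam 1 = 1.9319 ≠ 0.5774 ✗
  (1.5, 6.5, 300°): beam 1 = 0.5176 ≠ 0.5774 ✗
  (1.5, 6.5, 60°): beam 1 = 2.5882 ≠ 0.5774 ✗
  (4.5, 4.5, 195°): beam 1 = 1.7321 ≠ 0.5774 ✗
  …
  (3.5, 1.5, 285°): r_1=0.5774, r_2=0.5176, r_3=0.5774, r_4=0.5176, r_5=1.0000, r_6=3.6235, r_7=6.3509 — all match ✓
Only this pose fits every beam.

(x, y, θ) = (3.5, 1.5, 285°)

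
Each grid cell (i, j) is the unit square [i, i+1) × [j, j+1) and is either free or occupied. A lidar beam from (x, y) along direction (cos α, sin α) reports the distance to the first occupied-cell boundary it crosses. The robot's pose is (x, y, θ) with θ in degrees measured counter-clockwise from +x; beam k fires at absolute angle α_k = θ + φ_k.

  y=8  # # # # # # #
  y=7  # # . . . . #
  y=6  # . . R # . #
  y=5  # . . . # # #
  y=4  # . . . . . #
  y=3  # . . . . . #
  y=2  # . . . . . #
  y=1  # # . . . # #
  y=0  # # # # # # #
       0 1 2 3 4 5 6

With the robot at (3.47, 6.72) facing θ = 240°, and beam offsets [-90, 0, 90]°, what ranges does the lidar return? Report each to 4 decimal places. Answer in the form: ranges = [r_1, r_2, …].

ranges = [1.6974, 4.9400, 0.6120]

beam 1: φ=-90°, α=150°
  d=(-0.8660,0.5000)  start (3,6)  tX=0.5427 tY=0.5600  stride 1/|dx|=1.1547 1/|dy|=2.0000
    cross x-line → (2,6), t=0.5427
    cross y-line → (2,7), t=0.5600
    cross x-line → (1,7), t=1.6974 (wall)
  → r_1 = 1.6974
beam 2: φ=0°, α=240°
  d=(-0.5000,-0.8660)  start (3,6)  tX=0.9400 tY=0.8314  stride 1/|dx|=2.0000 1/|dy|=1.1547
    cross y-line → (3,5), t=0.8314
    cross x-line → (2,5), t=0.9400
    cross y-line → (2,4), t=1.9861
    cross x-line → (1,4), t=2.9400
    cross y-line → (1,3), t=3.1408
    cross y-line → (1,2), t=4.2955
    cross x-line → (0,2), t=4.9400 (wall)
  → r_2 = 4.9400
beam 3: φ=90°, α=330°
  d=(0.8660,-0.5000)  start (3,6)  tX=0.6120 tY=1.4400  stride 1/|dx|=1.1547 1/|dy|=2.0000
    cross x-line → (4,6), t=0.6120 (wall)
  → r_3 = 0.6120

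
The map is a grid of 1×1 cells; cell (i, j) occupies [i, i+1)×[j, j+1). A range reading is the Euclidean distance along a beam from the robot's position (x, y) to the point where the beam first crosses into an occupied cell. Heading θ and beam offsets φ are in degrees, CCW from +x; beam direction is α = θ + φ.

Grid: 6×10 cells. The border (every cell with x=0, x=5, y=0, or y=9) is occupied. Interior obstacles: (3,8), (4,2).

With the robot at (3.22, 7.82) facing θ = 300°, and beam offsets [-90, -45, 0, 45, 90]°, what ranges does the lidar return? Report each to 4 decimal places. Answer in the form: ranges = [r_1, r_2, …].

ranges = [2.5634, 7.0606, 3.5600, 1.8428, 0.3600]

beam 1: φ=-90°, α=210°
  d=(-0.8660,-0.5000)  start (3,7)  tX=0.2540 tY=1.6400  stride 1/|dx|=1.1547 1/|dy|=2.0000
    cross x-line → (2,7), t=0.2540
    cross x-line → (1,7), t=1.4087
    cross y-line → (1,6), t=1.6400
    cross x-line → (0,6), t=2.5634 (wall)
  → r_1 = 2.5634
beam 2: φ=-45°, α=255°
  d=(-0.2588,-0.9659)  start (3,7)  tX=0.8500 tY=0.8489  stride 1/|dx|=3.8637 1/|dy|=1.0353
    cross y-line → (3,6), t=0.8489
    cross x-line → (2,6), t=0.8500
    cross y-line → (2,5), t=1.8842
    cross y-line → (2,4), t=2.9195
    cross y-line → (2,3), t=3.9548
    cross x-line → (1,3), t=4.7137
    cross y-line → (1,2), t=4.9900
    cross y-line → (1,1), t=6.0253
    cross y-line → (1,0), t=7.0606 (wall)
  → r_2 = 7.0606
beam 3: φ=0°, α=300°
  d=(0.5000,-0.8660)  start (3,7)  tX=1.5600 tY=0.9469  stride 1/|dx|=2.0000 1/|dy|=1.1547
    cross y-line → (3,6), t=0.9469
    cross x-line → (4,6), t=1.5600
    cross y-line → (4,5), t=2.1016
    cross y-line → (4,4), t=3.2563
    cross x-line → (5,4), t=3.5600 (wall)
  → r_3 = 3.5600
beam 4: φ=45°, α=345°
  d=(0.9659,-0.2588)  start (3,7)  tX=0.8075 tY=3.1682  stride 1/|dx|=1.0353 1/|dy|=3.8637
    cross x-line → (4,7), t=0.8075
    cross x-line → (5,7), t=1.8428 (wall)
  → r_4 = 1.8428
beam 5: φ=90°, α=30°
  d=(0.8660,0.5000)  start (3,7)  tX=0.9007 tY=0.3600  stride 1/|dx|=1.1547 1/|dy|=2.0000
    cross y-line → (3,8), t=0.3600 (wall)
  → r_5 = 0.3600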